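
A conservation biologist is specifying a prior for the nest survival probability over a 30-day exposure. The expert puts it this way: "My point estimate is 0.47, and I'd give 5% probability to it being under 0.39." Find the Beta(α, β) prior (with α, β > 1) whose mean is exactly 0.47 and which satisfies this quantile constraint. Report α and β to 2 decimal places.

α ≈ 48.68, β ≈ 54.89

With mean 0.47 fixed, write α = 0.47s, β = 0.53s where s = α+β.
Need P(θ < 0.39) = 0.05 under Beta(0.47s, 0.53s). Normal approximation: (q−m)/√(m(1−m)/s) ≈ z_{0.05} = -1.64, so s ≈ 0.47·0.53·(-1.64)²/(0.39−0.47)² = 105.3.
At s = 105.3: P(θ<0.39) ≈ 0.049. Adjusting to match 0.05 gives s ≈ 103.57.
So α = 0.47·103.57 ≈ 48.68, β = 0.53·103.57 ≈ 54.89.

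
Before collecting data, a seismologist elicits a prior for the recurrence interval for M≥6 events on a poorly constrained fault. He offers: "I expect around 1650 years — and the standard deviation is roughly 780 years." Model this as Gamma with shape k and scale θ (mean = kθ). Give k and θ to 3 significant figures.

For Gamma(k, scale θ): mean = kθ, variance = kθ², so CV = 1/√k.
CV = SD/mean = 780/1650 = 0.4727, hence k = 1/CV² = 4.47.
Then θ = mean/k = 1650/4.47 = 369.

k ≈ 4.47, θ ≈ 369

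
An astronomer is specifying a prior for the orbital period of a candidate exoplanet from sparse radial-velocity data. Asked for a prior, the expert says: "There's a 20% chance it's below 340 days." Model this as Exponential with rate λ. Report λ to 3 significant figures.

P(T < 340.0) = 1 − e^(−λ·340.0) = 0.2, so λ = −ln(1−0.2)/340.0 = −ln(0.8)/340.0 = 0.000656.

λ ≈ 0.000656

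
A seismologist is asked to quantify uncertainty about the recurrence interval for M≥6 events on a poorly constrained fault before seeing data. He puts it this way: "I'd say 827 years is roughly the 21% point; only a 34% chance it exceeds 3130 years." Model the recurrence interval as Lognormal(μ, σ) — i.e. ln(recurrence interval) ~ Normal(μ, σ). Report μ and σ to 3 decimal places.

μ ≈ 7.598, σ ≈ 1.092

If T ~ Lognormal(μ,σ) then ln T ~ Normal(μ,σ), so the p-quantile of ln T is μ + z_p·σ.
ln(827) = 6.718 and ln(3130) = 8.049; z_{0.21} = -0.8064, z_{0.66} = 0.4125.
σ = (8.049 − 6.718)/(0.4125 − (-0.8064)) = 1.092.
μ = 6.718 − (-0.8064)·1.092 = 7.598.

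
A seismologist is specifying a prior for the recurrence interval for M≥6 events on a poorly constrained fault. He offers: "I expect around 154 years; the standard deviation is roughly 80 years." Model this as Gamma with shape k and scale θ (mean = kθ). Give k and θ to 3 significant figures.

For Gamma(k, scale θ): mean = kθ, variance = kθ², so CV = 1/√k.
CV = SD/mean = 80/154 = 0.5195, hence k = 1/CV² = 3.71.
Then θ = mean/k = 154/3.71 = 41.6.

k ≈ 3.71, θ ≈ 41.6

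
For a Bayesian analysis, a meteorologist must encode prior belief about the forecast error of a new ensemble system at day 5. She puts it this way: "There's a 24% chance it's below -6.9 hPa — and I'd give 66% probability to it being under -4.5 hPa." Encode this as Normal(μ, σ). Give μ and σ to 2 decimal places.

μ = -5.38, σ = 2.15

The p-quantile of Normal(μ,σ) is μ + z_p·σ, with z_{0.24} = -0.7063 and z_{0.66} = 0.4125.
Eliminate σ: μ = (z₂·x₁ − z₁·x₂)/(z₂ − z₁) = (0.4125·-6.9 − (-0.7063)·-4.5)/1.119 = -5.38.
Then σ = (x₂ − x₁)/(z₂ − z₁) = (-4.5 − -6.9)/1.119 = 2.15.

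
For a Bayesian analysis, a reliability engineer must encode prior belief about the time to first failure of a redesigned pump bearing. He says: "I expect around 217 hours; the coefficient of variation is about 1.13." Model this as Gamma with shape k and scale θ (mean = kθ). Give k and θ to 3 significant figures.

For Gamma(k, scale θ): mean = kθ, variance = kθ², so CV = 1/√k.
CV = 1.13, hence k = 1/CV² = 0.783.
Then θ = mean/k = 217/0.783 = 277.

k ≈ 0.783, θ ≈ 277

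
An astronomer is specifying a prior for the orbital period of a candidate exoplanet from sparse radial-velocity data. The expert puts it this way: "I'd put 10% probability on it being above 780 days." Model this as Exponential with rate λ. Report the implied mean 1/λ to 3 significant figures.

mean ≈ 339 days

P(T > 780.0) = e^(−λ·780.0) = 0.1, so λ = −ln(0.1)/780.0 = 0.00295.
Mean = 1/λ = 339 days.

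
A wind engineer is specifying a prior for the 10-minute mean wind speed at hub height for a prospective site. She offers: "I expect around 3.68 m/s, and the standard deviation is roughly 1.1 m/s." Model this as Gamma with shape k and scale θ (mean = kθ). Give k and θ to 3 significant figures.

k ≈ 11.2, θ ≈ 0.329

For Gamma(k, scale θ): mean = kθ, variance = kθ², so CV = 1/√k.
CV = SD/mean = 1.1/3.68 = 0.2989, hence k = 1/CV² = 11.2.
Then θ = mean/k = 3.68/11.2 = 0.329.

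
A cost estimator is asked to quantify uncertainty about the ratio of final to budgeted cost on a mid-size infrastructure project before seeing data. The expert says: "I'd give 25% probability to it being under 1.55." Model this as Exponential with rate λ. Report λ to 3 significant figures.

P(T < 1.55) = 1 − e^(−λ·1.55) = 0.25, so λ = −ln(1−0.25)/1.55 = −ln(0.75)/1.55 = 0.186.

λ ≈ 0.186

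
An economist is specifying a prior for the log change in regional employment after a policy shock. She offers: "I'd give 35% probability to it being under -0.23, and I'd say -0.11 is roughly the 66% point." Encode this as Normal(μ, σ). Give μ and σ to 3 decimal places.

μ = -0.172, σ = 0.150

For Normal(μ,σ), the p-quantile is μ + z_p·σ. Here z_{0.35} = -0.3853, z_{0.66} = 0.4125.
So -0.23 = μ − 0.3853σ and -0.11 = μ + 0.4125σ.
Subtracting: σ = (-0.11 − -0.23)/(0.4125 − (-0.3853)) = 0.150.
Then μ = -0.23 − (-0.3853)·0.150 = -0.172.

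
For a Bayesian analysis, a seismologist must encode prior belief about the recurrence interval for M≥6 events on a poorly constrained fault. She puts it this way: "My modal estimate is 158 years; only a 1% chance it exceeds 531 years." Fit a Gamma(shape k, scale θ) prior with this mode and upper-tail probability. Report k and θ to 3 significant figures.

k ≈ 3.98, θ ≈ 53

Gamma(k,θ) with k>1 has mode (k−1)θ, so θ = 158/(k−1).
Need P(X < 531) = 0.99 with θ tied to k this way. Start at k = 2, θ = 158: P(X<531) ≈ 0.849.
Too low — raise k to concentrate. Iterating converges to k ≈ 3.98.
Then θ = 158/(3.98−1) ≈ 53.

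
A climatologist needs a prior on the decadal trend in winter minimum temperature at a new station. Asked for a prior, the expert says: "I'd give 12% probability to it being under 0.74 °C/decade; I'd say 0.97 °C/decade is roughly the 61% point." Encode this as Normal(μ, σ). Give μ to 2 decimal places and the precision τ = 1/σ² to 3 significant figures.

For Normal(μ,σ), the p-quantile is μ + z_p·σ. Here z_{0.12} = -1.175, z_{0.61} = 0.2793.
So 0.74 = μ − 1.175σ and 0.97 = μ + 0.2793σ.
Subtracting: σ = (0.97 − 0.74)/(0.2793 − (-1.175)) = 0.16.
Then μ = 0.74 − (-1.175)·0.16 = 0.93.
Precision τ = 1/σ² = 1/0.1582² = 40.

μ = 0.93, τ = 40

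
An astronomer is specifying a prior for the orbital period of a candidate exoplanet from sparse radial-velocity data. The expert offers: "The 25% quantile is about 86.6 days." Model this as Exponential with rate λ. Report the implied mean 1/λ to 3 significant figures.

P(T < 86.6) = 1 − e^(−λ·86.6) = 0.25, so λ = −ln(1−0.25)/86.6 = −ln(0.75)/86.6 = 0.00332.
Mean = 1/λ = 301 days.

mean ≈ 301 days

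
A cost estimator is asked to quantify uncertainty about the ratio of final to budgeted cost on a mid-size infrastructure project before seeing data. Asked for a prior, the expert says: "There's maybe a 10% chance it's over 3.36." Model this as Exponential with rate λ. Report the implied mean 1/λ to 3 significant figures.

P(T > 3.36) = e^(−λ·3.36) = 0.1, so λ = −ln(0.1)/3.36 = 0.685.
Mean = 1/λ = 1.46.

mean ≈ 1.46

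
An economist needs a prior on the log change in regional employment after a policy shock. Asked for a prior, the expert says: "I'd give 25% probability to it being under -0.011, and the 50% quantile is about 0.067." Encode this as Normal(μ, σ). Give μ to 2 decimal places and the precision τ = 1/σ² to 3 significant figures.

The p-quantile of Normal(μ,σ) is μ + z_p·σ, with z_{0.25} = -0.6745 and z_{0.5} = 0.
Eliminate σ: μ = (z₂·x₁ − z₁·x₂)/(z₂ − z₁) = (0·-0.011 − (-0.6745)·0.067)/0.6745 = 0.07.
Then σ = (x₂ − x₁)/(z₂ − z₁) = (0.067 − -0.011)/0.6745 = 0.12.
Precision τ = 1/σ² = 1/0.1156² = 74.8.

μ = 0.07, τ = 74.8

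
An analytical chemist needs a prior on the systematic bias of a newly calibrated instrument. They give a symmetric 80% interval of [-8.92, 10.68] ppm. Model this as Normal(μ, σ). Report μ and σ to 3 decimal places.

A symmetric 80% interval runs μ ± z·σ with z = 1.282.
Half-width = 9.8, so σ = 9.8/1.282 = 7.647.
μ is the interval midpoint, 0.880.

μ = 0.880, σ = 7.647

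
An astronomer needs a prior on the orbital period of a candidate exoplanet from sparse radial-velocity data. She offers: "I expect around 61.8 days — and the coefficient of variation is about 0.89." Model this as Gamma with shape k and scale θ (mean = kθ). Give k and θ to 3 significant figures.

k ≈ 1.26, θ ≈ 49

For Gamma(k, scale θ): mean = kθ, variance = kθ², so CV = 1/√k.
CV = 0.89, hence k = 1/CV² = 1.26.
Then θ = mean/k = 61.8/1.26 = 49.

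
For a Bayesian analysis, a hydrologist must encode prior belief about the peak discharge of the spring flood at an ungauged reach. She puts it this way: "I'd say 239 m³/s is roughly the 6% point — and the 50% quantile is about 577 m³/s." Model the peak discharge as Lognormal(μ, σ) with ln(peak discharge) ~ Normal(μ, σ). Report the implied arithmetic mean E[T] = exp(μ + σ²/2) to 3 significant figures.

If T ~ Lognormal(μ,σ) then ln T ~ Normal(μ,σ), so the p-quantile of ln T is μ + z_p·σ.
ln(239) = 5.476 and ln(577) = 6.358; z_{0.06} = -1.555, z_{0.5} = 0.
σ = (6.358 − 5.476)/(0 − (-1.555)) = 0.567.
μ = 5.476 − (-1.555)·0.567 = 6.358.
E[T] = exp(μ + σ²/2) = exp(6.358 + 0.1607) = 678 m³/s.

E[T] ≈ 678 m³/s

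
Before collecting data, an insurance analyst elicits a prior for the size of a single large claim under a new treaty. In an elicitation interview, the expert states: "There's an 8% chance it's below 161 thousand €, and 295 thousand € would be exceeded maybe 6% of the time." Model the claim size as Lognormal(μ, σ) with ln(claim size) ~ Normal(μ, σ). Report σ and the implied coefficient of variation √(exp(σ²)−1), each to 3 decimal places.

σ ≈ 0.205, CV ≈ 0.207

If T ~ Lognormal(μ,σ) then ln T ~ Normal(μ,σ), so the p-quantile of ln T is μ + z_p·σ.
ln(161) = 5.081 and ln(295) = 5.687; z_{0.08} = -1.405, z_{0.94} = 1.555.
σ = (5.687 − 5.081)/(1.555 − (-1.405)) = 0.205.
μ = 5.081 − (-1.405)·0.205 = 5.369.
CV = √(exp(σ²)−1) = √(exp(0.0419)−1) = 0.207.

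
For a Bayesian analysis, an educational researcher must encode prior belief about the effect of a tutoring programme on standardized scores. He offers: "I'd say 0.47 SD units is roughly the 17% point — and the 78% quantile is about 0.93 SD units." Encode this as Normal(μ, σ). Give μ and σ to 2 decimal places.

μ = 0.72, σ = 0.27

The p-quantile of Normal(μ,σ) is μ + z_p·σ, with z_{0.17} = -0.9542 and z_{0.78} = 0.7722.
Eliminate σ: μ = (z₂·x₁ − z₁·x₂)/(z₂ − z₁) = (0.7722·0.47 − (-0.9542)·0.93)/1.726 = 0.72.
Then σ = (x₂ − x₁)/(z₂ − z₁) = (0.93 − 0.47)/1.726 = 0.27.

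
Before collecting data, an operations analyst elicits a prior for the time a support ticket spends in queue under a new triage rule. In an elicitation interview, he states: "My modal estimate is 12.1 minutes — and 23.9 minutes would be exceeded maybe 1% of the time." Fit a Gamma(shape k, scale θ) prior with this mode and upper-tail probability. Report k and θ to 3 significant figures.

k ≈ 11.6, θ ≈ 1.14

Gamma(k,θ) with k>1 has mode (k−1)θ, so θ = 12.1/(k−1).
Need P(X < 23.9) = 0.99 with θ tied to k this way. Start at k = 2, θ = 12.1: P(X<23.9) ≈ 0.587.
Too low — raise k to concentrate. Iterating converges to k ≈ 11.6.
Then θ = 12.1/(11.6−1) ≈ 1.14.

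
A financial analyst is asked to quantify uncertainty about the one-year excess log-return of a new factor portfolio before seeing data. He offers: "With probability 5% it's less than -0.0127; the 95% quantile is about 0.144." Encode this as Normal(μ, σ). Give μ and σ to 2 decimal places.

μ = 0.07, σ = 0.05

For Normal(μ,σ), the p-quantile is μ + z_p·σ. Here z_{0.05} = -1.645, z_{0.95} = 1.645.
So -0.0127 = μ − 1.645σ and 0.144 = μ + 1.645σ.
Subtracting: σ = (0.144 − -0.0127)/(1.645 − (-1.645)) = 0.05.
Then μ = -0.0127 − (-1.645)·0.05 = 0.07.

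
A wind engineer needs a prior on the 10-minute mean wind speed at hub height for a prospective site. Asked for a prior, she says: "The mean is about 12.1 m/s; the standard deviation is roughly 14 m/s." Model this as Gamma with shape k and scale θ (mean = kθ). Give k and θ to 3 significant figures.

For Gamma(k, scale θ): mean = kθ, variance = kθ², so CV = 1/√k.
CV = SD/mean = 14/12.1 = 1.157, hence k = 1/CV² = 0.747.
Then θ = mean/k = 12.1/0.747 = 16.2.

k ≈ 0.747, θ ≈ 16.2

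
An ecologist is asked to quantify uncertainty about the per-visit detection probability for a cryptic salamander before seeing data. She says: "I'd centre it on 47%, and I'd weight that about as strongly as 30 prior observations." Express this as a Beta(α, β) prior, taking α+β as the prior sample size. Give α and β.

Under the effective-sample-size interpretation, Beta(α, β) has prior mean α/(α+β) and prior sample size α+β.
So α+β = 30 and α/(α+β) = 0.47, giving α = 0.47·30 = 14.1 and β = 30 − 14.1 = 15.9.

α = 14.1, β = 15.9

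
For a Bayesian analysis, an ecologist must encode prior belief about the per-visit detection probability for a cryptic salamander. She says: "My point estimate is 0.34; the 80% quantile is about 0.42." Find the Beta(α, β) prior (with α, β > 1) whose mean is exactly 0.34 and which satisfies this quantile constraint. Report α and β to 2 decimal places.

With mean 0.34 fixed, write α = 0.34s, β = 0.66s where s = α+β.
Need P(θ < 0.42) = 0.8 under Beta(0.34s, 0.66s). Normal approximation: (q−m)/√(m(1−m)/s) ≈ z_{0.8} = 0.842, so s ≈ 0.34·0.66·(0.842)²/(0.42−0.34)² = 24.8.
At s = 24.8: P(θ<0.42) ≈ 0.803. Adjusting to match 0.8 gives s ≈ 24.07.
So α = 0.34·24.07 ≈ 8.18, β = 0.66·24.07 ≈ 15.89.

α ≈ 8.18, β ≈ 15.89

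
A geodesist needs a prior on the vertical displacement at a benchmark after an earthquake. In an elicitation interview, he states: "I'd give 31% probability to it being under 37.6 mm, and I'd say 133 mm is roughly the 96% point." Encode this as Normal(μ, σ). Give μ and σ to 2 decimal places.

The p-quantile of Normal(μ,σ) is μ + z_p·σ, with z_{0.31} = -0.4959 and z_{0.96} = 1.751.
Eliminate σ: μ = (z₂·x₁ − z₁·x₂)/(z₂ − z₁) = (1.751·37.6 − (-0.4959)·133)/2.247 = 58.66.
Then σ = (x₂ − x₁)/(z₂ − z₁) = (133 − 37.6)/2.247 = 42.47.

μ = 58.66, σ = 42.47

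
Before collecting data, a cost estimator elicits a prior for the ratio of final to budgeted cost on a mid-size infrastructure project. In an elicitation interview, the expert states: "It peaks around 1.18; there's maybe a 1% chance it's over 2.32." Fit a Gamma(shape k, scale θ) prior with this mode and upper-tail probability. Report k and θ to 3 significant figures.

Gamma(k,θ) with k>1 has mode (k−1)θ, so θ = 1.18/(k−1).
Need P(X < 2.32) = 0.99 with θ tied to k this way. Start at k = 2, θ = 1.18: P(X<2.32) ≈ 0.585.
Too low — raise k to concentrate. Iterating converges to k ≈ 11.8.
Then θ = 1.18/(11.8−1) ≈ 0.109.

k ≈ 11.8, θ ≈ 0.109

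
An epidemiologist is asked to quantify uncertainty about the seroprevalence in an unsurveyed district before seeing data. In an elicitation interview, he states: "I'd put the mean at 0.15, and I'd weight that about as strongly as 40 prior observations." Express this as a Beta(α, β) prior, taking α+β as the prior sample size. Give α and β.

α = 6, β = 34

Under the effective-sample-size interpretation, Beta(α, β) has prior mean α/(α+β) and prior sample size α+β.
So α+β = 40 and α/(α+β) = 0.15, giving α = 0.15·40 = 6 and β = 40 − 6 = 34.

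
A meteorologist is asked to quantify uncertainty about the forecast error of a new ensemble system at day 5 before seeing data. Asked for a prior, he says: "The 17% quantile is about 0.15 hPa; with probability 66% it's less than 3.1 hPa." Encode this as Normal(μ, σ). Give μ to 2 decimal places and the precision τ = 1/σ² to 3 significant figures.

For Normal(μ,σ), the p-quantile is μ + z_p·σ. Here z_{0.17} = -0.9542, z_{0.66} = 0.4125.
So 0.15 = μ − 0.9542σ and 3.1 = μ + 0.4125σ.
Subtracting: σ = (3.1 − 0.15)/(0.4125 − (-0.9542)) = 2.16.
Then μ = 0.15 − (-0.9542)·2.16 = 2.21.
Precision τ = 1/σ² = 1/2.159² = 0.215.

μ = 2.21, τ = 0.215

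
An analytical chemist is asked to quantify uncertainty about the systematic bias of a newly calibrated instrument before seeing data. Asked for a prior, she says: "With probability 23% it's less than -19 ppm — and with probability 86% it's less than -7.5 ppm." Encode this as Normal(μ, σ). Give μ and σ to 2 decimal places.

μ = -14.33, σ = 6.32

For Normal(μ,σ), the p-quantile is μ + z_p·σ. Here z_{0.23} = -0.7388, z_{0.86} = 1.08.
So -19 = μ − 0.7388σ and -7.5 = μ + 1.08σ.
Subtracting: σ = (-7.5 − -19)/(1.08 − (-0.7388)) = 6.32.
Then μ = -19 − (-0.7388)·6.32 = -14.33.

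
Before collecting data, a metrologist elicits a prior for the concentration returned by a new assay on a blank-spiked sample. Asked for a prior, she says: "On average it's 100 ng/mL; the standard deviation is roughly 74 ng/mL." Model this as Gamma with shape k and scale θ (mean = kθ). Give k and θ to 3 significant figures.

k ≈ 1.83, θ ≈ 54.8

For Gamma(k, scale θ): mean = kθ, variance = kθ², so CV = 1/√k.
CV = SD/mean = 74/100 = 0.74, hence k = 1/CV² = 1.83.
Then θ = mean/k = 100/1.83 = 54.8.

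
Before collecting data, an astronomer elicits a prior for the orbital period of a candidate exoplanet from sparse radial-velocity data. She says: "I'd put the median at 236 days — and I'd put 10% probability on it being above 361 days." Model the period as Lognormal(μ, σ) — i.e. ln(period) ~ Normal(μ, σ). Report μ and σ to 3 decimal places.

If T ~ Lognormal(μ,σ) then ln T ~ Normal(μ,σ), so the p-quantile of ln T is μ + z_p·σ.
ln(236) = 5.464 and ln(361) = 5.889; z_{0.5} = 0, z_{0.9} = 1.282.
σ = (5.889 − 5.464)/(1.282 − (0)) = 0.332.
μ = 5.464 − (0)·0.332 = 5.464.

μ ≈ 5.464, σ ≈ 0.332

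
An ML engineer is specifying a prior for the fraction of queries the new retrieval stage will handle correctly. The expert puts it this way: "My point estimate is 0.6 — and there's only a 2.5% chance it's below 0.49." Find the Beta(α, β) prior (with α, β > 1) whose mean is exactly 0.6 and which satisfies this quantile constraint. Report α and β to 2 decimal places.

α ≈ 46.92, β ≈ 31.28

With mean 0.6 fixed, write α = 0.6s, β = 0.4s where s = α+β.
Need P(θ < 0.49) = 0.025 under Beta(0.6s, 0.4s). Normal approximation: (q−m)/√(m(1−m)/s) ≈ z_{0.025} = -1.96, so s ≈ 0.6·0.4·(-1.96)²/(0.49−0.6)² = 76.2.
At s = 76.2: P(θ<0.49) ≈ 0.026. Adjusting to match 0.025 gives s ≈ 78.20.
So α = 0.6·78.20 ≈ 46.92, β = 0.4·78.20 ≈ 31.28.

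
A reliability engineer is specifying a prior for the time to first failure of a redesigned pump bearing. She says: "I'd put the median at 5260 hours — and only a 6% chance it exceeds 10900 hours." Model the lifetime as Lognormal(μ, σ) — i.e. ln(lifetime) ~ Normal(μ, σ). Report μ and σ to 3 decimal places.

If T ~ Lognormal(μ,σ) then ln T ~ Normal(μ,σ), so the p-quantile of ln T is μ + z_p·σ.
ln(5260) = 8.568 and ln(10900) = 9.297; z_{0.5} = 0, z_{0.94} = 1.555.
σ = (9.297 − 8.568)/(1.555 − (0)) = 0.469.
μ = 8.568 − (0)·0.469 = 8.568.

μ ≈ 8.568, σ ≈ 0.469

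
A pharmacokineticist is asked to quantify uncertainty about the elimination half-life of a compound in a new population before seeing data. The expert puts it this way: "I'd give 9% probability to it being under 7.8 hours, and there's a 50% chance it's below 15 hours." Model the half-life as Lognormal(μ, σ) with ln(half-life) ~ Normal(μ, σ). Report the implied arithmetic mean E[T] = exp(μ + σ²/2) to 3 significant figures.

E[T] ≈ 16.9 hours

If T ~ Lognormal(μ,σ) then ln T ~ Normal(μ,σ), so the p-quantile of ln T is μ + z_p·σ.
ln(7.8) = 2.054 and ln(15) = 2.708; z_{0.09} = -1.341, z_{0.5} = 0.
σ = (2.708 − 2.054)/(0 − (-1.341)) = 0.488.
μ = 2.054 − (-1.341)·0.488 = 2.708.
E[T] = exp(μ + σ²/2) = exp(2.708 + 0.1189) = 16.9 hours.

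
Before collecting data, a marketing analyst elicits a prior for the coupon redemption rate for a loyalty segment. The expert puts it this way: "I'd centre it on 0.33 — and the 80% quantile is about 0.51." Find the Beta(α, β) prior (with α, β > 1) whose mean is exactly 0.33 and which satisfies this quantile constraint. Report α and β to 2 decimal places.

α ≈ 1.48, β ≈ 3.00

With mean 0.33 fixed, write α = 0.33s, β = 0.67s where s = α+β.
Need P(θ < 0.51) = 0.8 under Beta(0.33s, 0.67s). Normal approximation: (q−m)/√(m(1−m)/s) ≈ z_{0.8} = 0.842, so s ≈ 0.33·0.67·(0.842)²/(0.51−0.33)² = 4.8.
At s = 4.8: P(θ<0.51) ≈ 0.807. Adjusting to match 0.8 gives s ≈ 4.48.
So α = 0.33·4.48 ≈ 1.48, β = 0.67·4.48 ≈ 3.00.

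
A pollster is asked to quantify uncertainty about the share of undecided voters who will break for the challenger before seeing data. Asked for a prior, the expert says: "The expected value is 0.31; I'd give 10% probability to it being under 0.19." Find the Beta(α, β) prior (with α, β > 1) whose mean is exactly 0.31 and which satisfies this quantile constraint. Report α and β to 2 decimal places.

With mean 0.31 fixed, write α = 0.31s, β = 0.69s where s = α+β.
Need P(θ < 0.19) = 0.1 under Beta(0.31s, 0.69s). Normal approximation: (q−m)/√(m(1−m)/s) ≈ z_{0.1} = -1.28, so s ≈ 0.31·0.69·(-1.28)²/(0.19−0.31)² = 24.4.
At s = 24.4: P(θ<0.19) ≈ 0.089. Adjusting to match 0.1 gives s ≈ 22.34.
So α = 0.31·22.34 ≈ 6.93, β = 0.69·22.34 ≈ 15.42.

α ≈ 6.93, β ≈ 15.42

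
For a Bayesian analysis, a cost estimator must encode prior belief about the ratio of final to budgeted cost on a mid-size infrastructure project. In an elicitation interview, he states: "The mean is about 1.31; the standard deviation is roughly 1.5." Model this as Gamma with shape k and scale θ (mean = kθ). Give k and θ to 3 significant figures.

k ≈ 0.763, θ ≈ 1.72

For Gamma(k, scale θ): mean = kθ, variance = kθ², so CV = 1/√k.
CV = SD/mean = 1.5/1.31 = 1.145, hence k = 1/CV² = 0.763.
Then θ = mean/k = 1.31/0.763 = 1.72.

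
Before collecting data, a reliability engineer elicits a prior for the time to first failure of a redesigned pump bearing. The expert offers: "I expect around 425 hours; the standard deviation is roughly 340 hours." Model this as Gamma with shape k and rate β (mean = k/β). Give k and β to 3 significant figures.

For Gamma(k, rate β): mean = k/β, variance = k/β², so CV = 1/√k.
CV = SD/mean = 340/425 = 0.8, hence k = 1/CV² = 1.56.
Then β = k/mean = 1.56/425 = 0.00368.

k ≈ 1.56, β ≈ 0.00368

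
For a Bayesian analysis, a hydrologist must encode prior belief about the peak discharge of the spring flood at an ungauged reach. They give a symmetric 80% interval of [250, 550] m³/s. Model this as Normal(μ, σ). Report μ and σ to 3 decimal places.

A symmetric 80% interval runs μ ± z·σ with z = 1.282.
Half-width = 150, so σ = 150/1.282 = 117.046.
μ is the interval midpoint, 400.000.

μ = 400.000, σ = 117.046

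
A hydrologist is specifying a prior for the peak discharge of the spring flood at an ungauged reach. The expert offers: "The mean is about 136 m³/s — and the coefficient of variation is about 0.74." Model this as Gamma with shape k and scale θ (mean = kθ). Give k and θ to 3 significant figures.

For Gamma(k, scale θ): mean = kθ, variance = kθ², so CV = 1/√k.
CV = 0.74, hence k = 1/CV² = 1.83.
Then θ = mean/k = 136/1.83 = 74.5.

k ≈ 1.83, θ ≈ 74.5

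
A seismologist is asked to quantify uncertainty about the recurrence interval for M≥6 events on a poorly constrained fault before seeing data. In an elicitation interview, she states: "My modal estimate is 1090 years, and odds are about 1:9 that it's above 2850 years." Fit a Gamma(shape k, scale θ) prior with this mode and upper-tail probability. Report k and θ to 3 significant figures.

Gamma(k,θ) with k>1 has mode (k−1)θ, so θ = 1090/(k−1).
Need P(X < 2850) = 0.9 with θ tied to k this way. Start at k = 2, θ = 1090: P(X<2850) ≈ 0.735.
Too low — raise k to concentrate. Iterating converges to k ≈ 3.08.
Then θ = 1090/(3.08−1) ≈ 525.

k ≈ 3.08, θ ≈ 525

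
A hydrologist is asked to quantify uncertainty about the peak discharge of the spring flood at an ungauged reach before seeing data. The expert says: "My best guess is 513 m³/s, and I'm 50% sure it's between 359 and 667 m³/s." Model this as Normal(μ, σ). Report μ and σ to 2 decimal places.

A symmetric 50% interval runs μ ± z·σ with z = 0.6745.
Half-width = 154, so σ = 154/0.6745 = 228.32.
μ is the stated best guess, 513.00.

μ = 513.00, σ = 228.32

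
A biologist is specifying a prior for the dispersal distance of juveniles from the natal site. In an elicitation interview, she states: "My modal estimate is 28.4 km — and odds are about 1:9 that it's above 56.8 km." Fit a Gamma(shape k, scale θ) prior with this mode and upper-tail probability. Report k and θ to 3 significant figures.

k ≈ 4.99, θ ≈ 7.12

Gamma(k,θ) with k>1 has mode (k−1)θ, so θ = 28.4/(k−1).
Need P(X < 56.8) = 0.9 with θ tied to k this way. Start at k = 2, θ = 28.4: P(X<56.8) ≈ 0.594.
Too low — raise k to concentrate. Iterating converges to k ≈ 4.99.
Then θ = 28.4/(4.99−1) ≈ 7.12.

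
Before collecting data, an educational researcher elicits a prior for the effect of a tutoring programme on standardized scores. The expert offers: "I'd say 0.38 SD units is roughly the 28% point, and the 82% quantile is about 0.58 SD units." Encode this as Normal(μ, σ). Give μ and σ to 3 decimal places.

The p-quantile of Normal(μ,σ) is μ + z_p·σ, with z_{0.28} = -0.5828 and z_{0.82} = 0.9154.
Eliminate σ: μ = (z₂·x₁ − z₁·x₂)/(z₂ − z₁) = (0.9154·0.38 − (-0.5828)·0.58)/1.498 = 0.458.
Then σ = (x₂ − x₁)/(z₂ − z₁) = (0.58 − 0.38)/1.498 = 0.133.

μ = 0.458, σ = 0.133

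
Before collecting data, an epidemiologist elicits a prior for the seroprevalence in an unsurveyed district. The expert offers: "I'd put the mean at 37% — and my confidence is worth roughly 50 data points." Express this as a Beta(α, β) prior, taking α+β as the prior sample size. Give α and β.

Under the effective-sample-size interpretation, Beta(α, β) has prior mean α/(α+β) and prior sample size α+β.
So α+β = 50 and α/(α+β) = 0.37, giving α = 0.37·50 = 18.5 and β = 50 − 18.5 = 31.5.

α = 18.5, β = 31.5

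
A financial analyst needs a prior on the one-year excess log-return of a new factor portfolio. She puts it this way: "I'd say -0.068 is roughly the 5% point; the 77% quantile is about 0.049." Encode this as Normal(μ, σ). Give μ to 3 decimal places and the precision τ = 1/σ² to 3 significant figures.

μ = 0.013, τ = 415

For Normal(μ,σ), the p-quantile is μ + z_p·σ. Here z_{0.05} = -1.645, z_{0.77} = 0.7388.
So -0.068 = μ − 1.645σ and 0.049 = μ + 0.7388σ.
Subtracting: σ = (0.049 − -0.068)/(0.7388 − (-1.645)) = 0.049.
Then μ = -0.068 − (-1.645)·0.049 = 0.013.
Precision τ = 1/σ² = 1/0.04908² = 415.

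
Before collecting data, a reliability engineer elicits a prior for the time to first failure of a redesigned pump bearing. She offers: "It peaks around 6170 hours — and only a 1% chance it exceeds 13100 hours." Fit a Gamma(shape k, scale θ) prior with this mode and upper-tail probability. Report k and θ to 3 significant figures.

k ≈ 9.57, θ ≈ 720

Gamma(k,θ) with k>1 has mode (k−1)θ, so θ = 6170/(k−1).
Need P(X < 13100) = 0.99 with θ tied to k this way. Start at k = 2, θ = 6170: P(X<13100) ≈ 0.626.
Too low — raise k to concentrate. Iterating converges to k ≈ 9.57.
Then θ = 6170/(9.57−1) ≈ 720.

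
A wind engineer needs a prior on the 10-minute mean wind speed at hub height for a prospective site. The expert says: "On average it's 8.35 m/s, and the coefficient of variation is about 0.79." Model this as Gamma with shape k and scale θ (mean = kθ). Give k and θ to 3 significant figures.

k ≈ 1.6, θ ≈ 5.21

For Gamma(k, scale θ): mean = kθ, variance = kθ², so CV = 1/√k.
CV = 0.79, hence k = 1/CV² = 1.6.
Then θ = mean/k = 8.35/1.6 = 5.21.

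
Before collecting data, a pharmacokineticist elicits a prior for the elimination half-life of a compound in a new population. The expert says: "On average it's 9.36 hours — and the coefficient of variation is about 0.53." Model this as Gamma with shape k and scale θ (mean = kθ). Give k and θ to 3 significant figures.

For Gamma(k, scale θ): mean = kθ, variance = kθ², so CV = 1/√k.
CV = 0.53, hence k = 1/CV² = 3.56.
Then θ = mean/k = 9.36/3.56 = 2.63.

k ≈ 3.56, θ ≈ 2.63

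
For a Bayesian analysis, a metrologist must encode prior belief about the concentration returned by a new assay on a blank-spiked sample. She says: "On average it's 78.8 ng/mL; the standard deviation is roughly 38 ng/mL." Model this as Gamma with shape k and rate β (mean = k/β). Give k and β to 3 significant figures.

k ≈ 4.3, β ≈ 0.0546

For Gamma(k, rate β): mean = k/β, variance = k/β², so CV = 1/√k.
CV = SD/mean = 38/78.8 = 0.4822, hence k = 1/CV² = 4.3.
Then β = k/mean = 4.3/78.8 = 0.0546.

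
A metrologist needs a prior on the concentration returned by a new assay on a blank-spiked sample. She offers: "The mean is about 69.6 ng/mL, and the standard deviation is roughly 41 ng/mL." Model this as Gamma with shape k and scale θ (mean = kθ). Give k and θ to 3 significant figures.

k ≈ 2.88, θ ≈ 24.2

For Gamma(k, scale θ): mean = kθ, variance = kθ², so CV = 1/√k.
CV = SD/mean = 41/69.6 = 0.5891, hence k = 1/CV² = 2.88.
Then θ = mean/k = 69.6/2.88 = 24.2.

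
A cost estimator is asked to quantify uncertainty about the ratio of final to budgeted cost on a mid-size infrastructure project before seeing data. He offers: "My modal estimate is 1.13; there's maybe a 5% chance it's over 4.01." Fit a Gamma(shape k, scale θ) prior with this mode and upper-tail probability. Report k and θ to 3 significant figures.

k ≈ 2.61, θ ≈ 0.704

Gamma(k,θ) with k>1 has mode (k−1)θ, so θ = 1.13/(k−1).
Need P(X < 4.01) = 0.95 with θ tied to k this way. Start at k = 2, θ = 1.13: P(X<4.01) ≈ 0.869.
Too low — raise k to concentrate. Iterating converges to k ≈ 2.61.
Then θ = 1.13/(2.61−1) ≈ 0.704.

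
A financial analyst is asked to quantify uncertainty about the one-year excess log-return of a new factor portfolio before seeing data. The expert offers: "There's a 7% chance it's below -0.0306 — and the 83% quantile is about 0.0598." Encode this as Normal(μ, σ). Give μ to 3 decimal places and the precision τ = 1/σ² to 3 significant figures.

μ = 0.024, τ = 723

The p-quantile of Normal(μ,σ) is μ + z_p·σ, with z_{0.07} = -1.476 and z_{0.83} = 0.9542.
Eliminate σ: μ = (z₂·x₁ − z₁·x₂)/(z₂ − z₁) = (0.9542·-0.0306 − (-1.476)·0.0598)/2.43 = 0.024.
Then σ = (x₂ − x₁)/(z₂ − z₁) = (0.0598 − -0.0306)/2.43 = 0.037.
Precision τ = 1/σ² = 1/0.0372² = 723.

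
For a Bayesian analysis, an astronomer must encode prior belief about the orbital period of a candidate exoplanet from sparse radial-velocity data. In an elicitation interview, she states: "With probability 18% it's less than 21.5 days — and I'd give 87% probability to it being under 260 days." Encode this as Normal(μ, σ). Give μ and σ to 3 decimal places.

For Normal(μ,σ), the p-quantile is μ + z_p·σ. Here z_{0.18} = -0.9154, z_{0.87} = 1.126.
So 21.5 = μ − 0.9154σ and 260 = μ + 1.126σ.
Subtracting: σ = (260 − 21.5)/(1.126 − (-0.9154)) = 116.811.
Then μ = 21.5 − (-0.9154)·116.811 = 128.425.

μ = 128.425, σ = 116.811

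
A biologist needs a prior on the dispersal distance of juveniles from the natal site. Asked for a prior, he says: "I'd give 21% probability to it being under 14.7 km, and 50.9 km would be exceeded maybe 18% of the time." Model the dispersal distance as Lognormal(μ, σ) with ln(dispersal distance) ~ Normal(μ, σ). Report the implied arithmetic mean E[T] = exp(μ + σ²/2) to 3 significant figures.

E[T] ≈ 34.1 km

If T ~ Lognormal(μ,σ) then ln T ~ Normal(μ,σ), so the p-quantile of ln T is μ + z_p·σ.
ln(14.7) = 2.688 and ln(50.9) = 3.93; z_{0.21} = -0.8064, z_{0.82} = 0.9154.
σ = (3.93 − 2.688)/(0.9154 − (-0.8064)) = 0.721.
μ = 2.688 − (-0.8064)·0.721 = 3.270.
E[T] = exp(μ + σ²/2) = exp(3.270 + 0.2602) = 34.1 km.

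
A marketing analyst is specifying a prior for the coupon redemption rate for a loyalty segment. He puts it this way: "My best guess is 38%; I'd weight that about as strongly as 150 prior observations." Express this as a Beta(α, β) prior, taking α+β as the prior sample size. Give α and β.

α = 57, β = 93

Under the effective-sample-size interpretation, Beta(α, β) has prior mean α/(α+β) and prior sample size α+β.
So α+β = 150 and α/(α+β) = 0.38, giving α = 0.38·150 = 57 and β = 150 − 57 = 93.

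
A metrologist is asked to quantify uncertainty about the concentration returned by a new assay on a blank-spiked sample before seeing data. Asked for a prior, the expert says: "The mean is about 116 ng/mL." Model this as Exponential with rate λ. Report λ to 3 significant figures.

Exponential mean = 1/λ, so λ = 1/116.0 = 0.00862.

λ ≈ 0.00862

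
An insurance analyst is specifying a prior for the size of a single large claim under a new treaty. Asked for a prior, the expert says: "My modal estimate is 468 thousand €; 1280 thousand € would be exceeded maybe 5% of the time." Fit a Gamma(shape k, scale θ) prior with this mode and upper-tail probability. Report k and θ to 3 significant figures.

k ≈ 3.65, θ ≈ 176

Gamma(k,θ) with k>1 has mode (k−1)θ, so θ = 468/(k−1).
Need P(X < 1280) = 0.95 with θ tied to k this way. Start at k = 2, θ = 468: P(X<1280) ≈ 0.758.
Too low — raise k to concentrate. Iterating converges to k ≈ 3.65.
Then θ = 468/(3.65−1) ≈ 176.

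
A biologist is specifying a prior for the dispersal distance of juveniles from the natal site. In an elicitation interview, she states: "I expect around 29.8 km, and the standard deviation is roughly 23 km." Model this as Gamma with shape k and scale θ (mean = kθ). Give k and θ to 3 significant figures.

For Gamma(k, scale θ): mean = kθ, variance = kθ², so CV = 1/√k.
CV = SD/mean = 23/29.8 = 0.7718, hence k = 1/CV² = 1.68.
Then θ = mean/k = 29.8/1.68 = 17.8.

k ≈ 1.68, θ ≈ 17.8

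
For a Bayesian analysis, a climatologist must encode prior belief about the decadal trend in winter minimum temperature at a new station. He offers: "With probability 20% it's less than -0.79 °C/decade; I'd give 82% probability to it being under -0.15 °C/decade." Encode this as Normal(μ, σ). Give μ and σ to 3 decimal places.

μ = -0.483, σ = 0.364

The p-quantile of Normal(μ,σ) is μ + z_p·σ, with z_{0.2} = -0.8416 and z_{0.82} = 0.9154.
Eliminate σ: μ = (z₂·x₁ − z₁·x₂)/(z₂ − z₁) = (0.9154·-0.79 − (-0.8416)·-0.15)/1.757 = -0.483.
Then σ = (x₂ − x₁)/(z₂ − z₁) = (-0.15 − -0.79)/1.757 = 0.364.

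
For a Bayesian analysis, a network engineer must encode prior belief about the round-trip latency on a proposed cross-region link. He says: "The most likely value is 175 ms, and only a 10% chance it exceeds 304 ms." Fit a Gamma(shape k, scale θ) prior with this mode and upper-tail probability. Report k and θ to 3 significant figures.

k ≈ 7.22, θ ≈ 28.1

Gamma(k,θ) with k>1 has mode (k−1)θ, so θ = 175/(k−1).
Need P(X < 304) = 0.9 with θ tied to k this way. Start at k = 2, θ = 175: P(X<304) ≈ 0.518.
Too low — raise k to concentrate. Iterating converges to k ≈ 7.22.
Then θ = 175/(7.22−1) ≈ 28.1.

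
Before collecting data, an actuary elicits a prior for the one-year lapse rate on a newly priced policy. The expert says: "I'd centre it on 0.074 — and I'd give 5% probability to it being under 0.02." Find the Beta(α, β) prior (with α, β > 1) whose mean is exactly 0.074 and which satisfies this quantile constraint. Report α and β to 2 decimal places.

With mean 0.074 fixed, write α = 0.074s, β = 0.926s where s = α+β.
Need P(θ < 0.02) = 0.05 under Beta(0.074s, 0.926s). Normal approximation: (q−m)/√(m(1−m)/s) ≈ z_{0.05} = -1.64, so s ≈ 0.074·0.926·(-1.64)²/(0.02−0.074)² = 63.6.
At s = 63.6: P(θ<0.02) ≈ 0.013. Adjusting to match 0.05 gives s ≈ 38.36.
So α = 0.074·38.36 ≈ 2.84, β = 0.926·38.36 ≈ 35.52.

α ≈ 2.84, β ≈ 35.52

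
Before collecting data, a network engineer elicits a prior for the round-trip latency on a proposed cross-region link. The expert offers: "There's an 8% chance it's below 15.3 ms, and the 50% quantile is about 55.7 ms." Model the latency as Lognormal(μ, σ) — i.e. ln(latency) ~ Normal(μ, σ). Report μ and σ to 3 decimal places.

If T ~ Lognormal(μ,σ) then ln T ~ Normal(μ,σ), so the p-quantile of ln T is μ + z_p·σ.
ln(15.3) = 2.728 and ln(55.7) = 4.02; z_{0.08} = -1.405, z_{0.5} = 0.
σ = (4.02 − 2.728)/(0 − (-1.405)) = 0.920.
μ = 2.728 − (-1.405)·0.920 = 4.020.

μ ≈ 4.020, σ ≈ 0.920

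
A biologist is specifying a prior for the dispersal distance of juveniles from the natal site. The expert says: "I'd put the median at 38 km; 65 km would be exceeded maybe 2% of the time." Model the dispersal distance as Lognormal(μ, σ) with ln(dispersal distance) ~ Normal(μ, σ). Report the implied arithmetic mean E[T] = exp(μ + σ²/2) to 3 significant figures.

If T ~ Lognormal(μ,σ) then ln T ~ Normal(μ,σ), so the p-quantile of ln T is μ + z_p·σ.
ln(38) = 3.638 and ln(65) = 4.174; z_{0.5} = 0, z_{0.98} = 2.054.
σ = (4.174 − 3.638)/(2.054 − (0)) = 0.261.
μ = 3.638 − (0)·0.261 = 3.638.
E[T] = exp(μ + σ²/2) = exp(3.638 + 0.0342) = 39.3 km.

E[T] ≈ 39.3 km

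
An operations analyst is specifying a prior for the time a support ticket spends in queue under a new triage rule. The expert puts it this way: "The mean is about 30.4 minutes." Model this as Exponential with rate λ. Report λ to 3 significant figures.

λ ≈ 0.0329

Exponential mean = 1/λ, so λ = 1/30.4 = 0.0329.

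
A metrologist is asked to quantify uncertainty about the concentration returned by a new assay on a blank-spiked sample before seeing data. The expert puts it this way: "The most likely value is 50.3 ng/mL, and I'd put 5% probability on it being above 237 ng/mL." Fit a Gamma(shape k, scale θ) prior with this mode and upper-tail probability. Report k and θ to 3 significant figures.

k ≈ 2.01, θ ≈ 49.8

Gamma(k,θ) with k>1 has mode (k−1)θ, so θ = 50.3/(k−1).
Need P(X < 237) = 0.95 with θ tied to k this way. Start at k = 2, θ = 50.3: P(X<237) ≈ 0.949.
Too low — raise k to concentrate. Iterating converges to k ≈ 2.01.
Then θ = 50.3/(2.01−1) ≈ 49.8.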